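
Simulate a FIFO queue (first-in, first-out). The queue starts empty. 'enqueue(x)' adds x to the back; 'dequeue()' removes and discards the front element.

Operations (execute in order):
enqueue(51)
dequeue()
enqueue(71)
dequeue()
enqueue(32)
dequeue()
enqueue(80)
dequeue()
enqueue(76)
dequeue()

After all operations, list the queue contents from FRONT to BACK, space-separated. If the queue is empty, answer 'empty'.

Answer: empty

Derivation:
enqueue(51): [51]
dequeue(): []
enqueue(71): [71]
dequeue(): []
enqueue(32): [32]
dequeue(): []
enqueue(80): [80]
dequeue(): []
enqueue(76): [76]
dequeue(): []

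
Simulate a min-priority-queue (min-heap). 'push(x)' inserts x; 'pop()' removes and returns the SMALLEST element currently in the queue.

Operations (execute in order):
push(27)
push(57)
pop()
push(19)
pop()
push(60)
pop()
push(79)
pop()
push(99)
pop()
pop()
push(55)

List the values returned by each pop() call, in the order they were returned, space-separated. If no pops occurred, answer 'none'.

Answer: 27 19 57 60 79 99

Derivation:
push(27): heap contents = [27]
push(57): heap contents = [27, 57]
pop() → 27: heap contents = [57]
push(19): heap contents = [19, 57]
pop() → 19: heap contents = [57]
push(60): heap contents = [57, 60]
pop() → 57: heap contents = [60]
push(79): heap contents = [60, 79]
pop() → 60: heap contents = [79]
push(99): heap contents = [79, 99]
pop() → 79: heap contents = [99]
pop() → 99: heap contents = []
push(55): heap contents = [55]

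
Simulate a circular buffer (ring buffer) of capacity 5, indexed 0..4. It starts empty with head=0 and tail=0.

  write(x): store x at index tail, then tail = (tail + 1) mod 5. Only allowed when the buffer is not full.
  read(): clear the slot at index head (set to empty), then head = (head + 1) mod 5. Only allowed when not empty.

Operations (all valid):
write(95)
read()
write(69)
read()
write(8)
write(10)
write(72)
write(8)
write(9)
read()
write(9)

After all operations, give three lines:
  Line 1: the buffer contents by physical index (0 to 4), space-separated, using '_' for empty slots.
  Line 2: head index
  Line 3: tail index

write(95): buf=[95 _ _ _ _], head=0, tail=1, size=1
read(): buf=[_ _ _ _ _], head=1, tail=1, size=0
write(69): buf=[_ 69 _ _ _], head=1, tail=2, size=1
read(): buf=[_ _ _ _ _], head=2, tail=2, size=0
write(8): buf=[_ _ 8 _ _], head=2, tail=3, size=1
write(10): buf=[_ _ 8 10 _], head=2, tail=4, size=2
write(72): buf=[_ _ 8 10 72], head=2, tail=0, size=3
write(8): buf=[8 _ 8 10 72], head=2, tail=1, size=4
write(9): buf=[8 9 8 10 72], head=2, tail=2, size=5
read(): buf=[8 9 _ 10 72], head=3, tail=2, size=4
write(9): buf=[8 9 9 10 72], head=3, tail=3, size=5

Answer: 8 9 9 10 72
3
3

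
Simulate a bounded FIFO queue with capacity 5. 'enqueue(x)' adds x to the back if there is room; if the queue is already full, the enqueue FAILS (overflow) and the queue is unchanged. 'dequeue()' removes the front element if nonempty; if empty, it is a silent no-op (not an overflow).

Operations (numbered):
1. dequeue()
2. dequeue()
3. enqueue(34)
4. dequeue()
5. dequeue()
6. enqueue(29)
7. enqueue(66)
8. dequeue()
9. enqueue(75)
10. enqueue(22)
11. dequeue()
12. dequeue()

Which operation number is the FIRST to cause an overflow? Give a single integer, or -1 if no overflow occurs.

Answer: -1

Derivation:
1. dequeue(): empty, no-op, size=0
2. dequeue(): empty, no-op, size=0
3. enqueue(34): size=1
4. dequeue(): size=0
5. dequeue(): empty, no-op, size=0
6. enqueue(29): size=1
7. enqueue(66): size=2
8. dequeue(): size=1
9. enqueue(75): size=2
10. enqueue(22): size=3
11. dequeue(): size=2
12. dequeue(): size=1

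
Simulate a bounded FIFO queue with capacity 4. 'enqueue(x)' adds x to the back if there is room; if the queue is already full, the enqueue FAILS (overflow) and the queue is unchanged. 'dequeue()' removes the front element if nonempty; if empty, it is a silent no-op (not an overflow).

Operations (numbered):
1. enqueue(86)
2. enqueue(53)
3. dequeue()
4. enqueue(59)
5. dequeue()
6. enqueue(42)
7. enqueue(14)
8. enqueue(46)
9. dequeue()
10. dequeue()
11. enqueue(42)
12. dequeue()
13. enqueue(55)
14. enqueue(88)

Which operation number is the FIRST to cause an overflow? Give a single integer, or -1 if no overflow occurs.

1. enqueue(86): size=1
2. enqueue(53): size=2
3. dequeue(): size=1
4. enqueue(59): size=2
5. dequeue(): size=1
6. enqueue(42): size=2
7. enqueue(14): size=3
8. enqueue(46): size=4
9. dequeue(): size=3
10. dequeue(): size=2
11. enqueue(42): size=3
12. dequeue(): size=2
13. enqueue(55): size=3
14. enqueue(88): size=4

Answer: -1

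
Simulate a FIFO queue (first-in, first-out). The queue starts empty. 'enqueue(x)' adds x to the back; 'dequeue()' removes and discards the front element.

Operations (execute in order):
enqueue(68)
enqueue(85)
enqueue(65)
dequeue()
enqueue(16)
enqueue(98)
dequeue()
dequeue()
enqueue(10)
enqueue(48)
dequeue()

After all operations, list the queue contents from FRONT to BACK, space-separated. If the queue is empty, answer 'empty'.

enqueue(68): [68]
enqueue(85): [68, 85]
enqueue(65): [68, 85, 65]
dequeue(): [85, 65]
enqueue(16): [85, 65, 16]
enqueue(98): [85, 65, 16, 98]
dequeue(): [65, 16, 98]
dequeue(): [16, 98]
enqueue(10): [16, 98, 10]
enqueue(48): [16, 98, 10, 48]
dequeue(): [98, 10, 48]

Answer: 98 10 48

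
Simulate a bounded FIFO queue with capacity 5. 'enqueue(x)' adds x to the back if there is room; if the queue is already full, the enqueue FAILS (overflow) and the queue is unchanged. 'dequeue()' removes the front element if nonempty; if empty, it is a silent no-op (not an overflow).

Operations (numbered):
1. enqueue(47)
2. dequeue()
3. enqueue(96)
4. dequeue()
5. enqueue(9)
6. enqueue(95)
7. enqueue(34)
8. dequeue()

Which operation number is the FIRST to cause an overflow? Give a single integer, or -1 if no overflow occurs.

Answer: -1

Derivation:
1. enqueue(47): size=1
2. dequeue(): size=0
3. enqueue(96): size=1
4. dequeue(): size=0
5. enqueue(9): size=1
6. enqueue(95): size=2
7. enqueue(34): size=3
8. dequeue(): size=2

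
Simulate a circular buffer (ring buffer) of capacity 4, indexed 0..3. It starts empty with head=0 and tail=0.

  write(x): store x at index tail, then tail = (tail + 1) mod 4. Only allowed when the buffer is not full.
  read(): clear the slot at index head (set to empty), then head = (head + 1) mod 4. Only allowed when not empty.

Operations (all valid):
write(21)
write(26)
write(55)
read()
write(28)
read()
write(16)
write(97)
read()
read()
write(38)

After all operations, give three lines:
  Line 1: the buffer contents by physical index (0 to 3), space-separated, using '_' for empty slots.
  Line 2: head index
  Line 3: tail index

Answer: 16 97 38 _
0
3

Derivation:
write(21): buf=[21 _ _ _], head=0, tail=1, size=1
write(26): buf=[21 26 _ _], head=0, tail=2, size=2
write(55): buf=[21 26 55 _], head=0, tail=3, size=3
read(): buf=[_ 26 55 _], head=1, tail=3, size=2
write(28): buf=[_ 26 55 28], head=1, tail=0, size=3
read(): buf=[_ _ 55 28], head=2, tail=0, size=2
write(16): buf=[16 _ 55 28], head=2, tail=1, size=3
write(97): buf=[16 97 55 28], head=2, tail=2, size=4
read(): buf=[16 97 _ 28], head=3, tail=2, size=3
read(): buf=[16 97 _ _], head=0, tail=2, size=2
write(38): buf=[16 97 38 _], head=0, tail=3, size=3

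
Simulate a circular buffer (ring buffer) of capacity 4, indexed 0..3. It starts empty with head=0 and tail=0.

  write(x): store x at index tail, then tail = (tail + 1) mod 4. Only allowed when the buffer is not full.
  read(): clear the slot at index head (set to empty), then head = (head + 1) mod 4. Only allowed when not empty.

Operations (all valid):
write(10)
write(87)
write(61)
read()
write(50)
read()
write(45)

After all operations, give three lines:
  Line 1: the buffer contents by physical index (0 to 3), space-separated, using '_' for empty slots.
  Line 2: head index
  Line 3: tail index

Answer: 45 _ 61 50
2
1

Derivation:
write(10): buf=[10 _ _ _], head=0, tail=1, size=1
write(87): buf=[10 87 _ _], head=0, tail=2, size=2
write(61): buf=[10 87 61 _], head=0, tail=3, size=3
read(): buf=[_ 87 61 _], head=1, tail=3, size=2
write(50): buf=[_ 87 61 50], head=1, tail=0, size=3
read(): buf=[_ _ 61 50], head=2, tail=0, size=2
write(45): buf=[45 _ 61 50], head=2, tail=1, size=3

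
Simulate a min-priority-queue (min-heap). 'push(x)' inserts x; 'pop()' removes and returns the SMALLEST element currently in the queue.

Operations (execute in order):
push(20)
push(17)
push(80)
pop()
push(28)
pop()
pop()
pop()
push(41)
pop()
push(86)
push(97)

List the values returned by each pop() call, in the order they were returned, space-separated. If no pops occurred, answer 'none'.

Answer: 17 20 28 80 41

Derivation:
push(20): heap contents = [20]
push(17): heap contents = [17, 20]
push(80): heap contents = [17, 20, 80]
pop() → 17: heap contents = [20, 80]
push(28): heap contents = [20, 28, 80]
pop() → 20: heap contents = [28, 80]
pop() → 28: heap contents = [80]
pop() → 80: heap contents = []
push(41): heap contents = [41]
pop() → 41: heap contents = []
push(86): heap contents = [86]
push(97): heap contents = [86, 97]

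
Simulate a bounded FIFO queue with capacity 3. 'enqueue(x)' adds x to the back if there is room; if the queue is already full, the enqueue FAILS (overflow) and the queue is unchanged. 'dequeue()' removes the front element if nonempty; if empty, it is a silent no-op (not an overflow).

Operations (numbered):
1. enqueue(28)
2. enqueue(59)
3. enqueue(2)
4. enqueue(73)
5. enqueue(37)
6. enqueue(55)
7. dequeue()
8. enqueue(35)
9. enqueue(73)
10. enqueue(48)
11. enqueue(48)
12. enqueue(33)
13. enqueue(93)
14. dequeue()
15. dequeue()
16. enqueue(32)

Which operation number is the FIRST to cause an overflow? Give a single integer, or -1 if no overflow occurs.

Answer: 4

Derivation:
1. enqueue(28): size=1
2. enqueue(59): size=2
3. enqueue(2): size=3
4. enqueue(73): size=3=cap → OVERFLOW (fail)
5. enqueue(37): size=3=cap → OVERFLOW (fail)
6. enqueue(55): size=3=cap → OVERFLOW (fail)
7. dequeue(): size=2
8. enqueue(35): size=3
9. enqueue(73): size=3=cap → OVERFLOW (fail)
10. enqueue(48): size=3=cap → OVERFLOW (fail)
11. enqueue(48): size=3=cap → OVERFLOW (fail)
12. enqueue(33): size=3=cap → OVERFLOW (fail)
13. enqueue(93): size=3=cap → OVERFLOW (fail)
14. dequeue(): size=2
15. dequeue(): size=1
16. enqueue(32): size=2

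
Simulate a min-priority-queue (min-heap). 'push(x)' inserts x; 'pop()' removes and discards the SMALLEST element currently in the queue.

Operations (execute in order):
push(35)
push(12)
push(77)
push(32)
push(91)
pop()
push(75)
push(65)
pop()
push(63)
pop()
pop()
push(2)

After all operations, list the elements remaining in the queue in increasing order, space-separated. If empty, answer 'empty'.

push(35): heap contents = [35]
push(12): heap contents = [12, 35]
push(77): heap contents = [12, 35, 77]
push(32): heap contents = [12, 32, 35, 77]
push(91): heap contents = [12, 32, 35, 77, 91]
pop() → 12: heap contents = [32, 35, 77, 91]
push(75): heap contents = [32, 35, 75, 77, 91]
push(65): heap contents = [32, 35, 65, 75, 77, 91]
pop() → 32: heap contents = [35, 65, 75, 77, 91]
push(63): heap contents = [35, 63, 65, 75, 77, 91]
pop() → 35: heap contents = [63, 65, 75, 77, 91]
pop() → 63: heap contents = [65, 75, 77, 91]
push(2): heap contents = [2, 65, 75, 77, 91]

Answer: 2 65 75 77 91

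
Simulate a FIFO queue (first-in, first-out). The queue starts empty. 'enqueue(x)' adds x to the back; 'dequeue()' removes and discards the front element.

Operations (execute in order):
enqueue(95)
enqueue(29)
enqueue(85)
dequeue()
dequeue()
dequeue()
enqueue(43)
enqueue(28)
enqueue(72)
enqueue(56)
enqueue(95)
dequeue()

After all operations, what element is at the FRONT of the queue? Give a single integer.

enqueue(95): queue = [95]
enqueue(29): queue = [95, 29]
enqueue(85): queue = [95, 29, 85]
dequeue(): queue = [29, 85]
dequeue(): queue = [85]
dequeue(): queue = []
enqueue(43): queue = [43]
enqueue(28): queue = [43, 28]
enqueue(72): queue = [43, 28, 72]
enqueue(56): queue = [43, 28, 72, 56]
enqueue(95): queue = [43, 28, 72, 56, 95]
dequeue(): queue = [28, 72, 56, 95]

Answer: 28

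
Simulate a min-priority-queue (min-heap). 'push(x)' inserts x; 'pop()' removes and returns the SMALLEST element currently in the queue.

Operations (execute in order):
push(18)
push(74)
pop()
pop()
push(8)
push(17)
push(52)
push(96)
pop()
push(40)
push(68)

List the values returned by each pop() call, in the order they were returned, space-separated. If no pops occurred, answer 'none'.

Answer: 18 74 8

Derivation:
push(18): heap contents = [18]
push(74): heap contents = [18, 74]
pop() → 18: heap contents = [74]
pop() → 74: heap contents = []
push(8): heap contents = [8]
push(17): heap contents = [8, 17]
push(52): heap contents = [8, 17, 52]
push(96): heap contents = [8, 17, 52, 96]
pop() → 8: heap contents = [17, 52, 96]
push(40): heap contents = [17, 40, 52, 96]
push(68): heap contents = [17, 40, 52, 68, 96]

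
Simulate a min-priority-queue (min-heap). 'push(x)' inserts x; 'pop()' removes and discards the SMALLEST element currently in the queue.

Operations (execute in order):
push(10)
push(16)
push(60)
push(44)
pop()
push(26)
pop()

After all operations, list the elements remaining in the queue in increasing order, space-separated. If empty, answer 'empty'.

Answer: 26 44 60

Derivation:
push(10): heap contents = [10]
push(16): heap contents = [10, 16]
push(60): heap contents = [10, 16, 60]
push(44): heap contents = [10, 16, 44, 60]
pop() → 10: heap contents = [16, 44, 60]
push(26): heap contents = [16, 26, 44, 60]
pop() → 16: heap contents = [26, 44, 60]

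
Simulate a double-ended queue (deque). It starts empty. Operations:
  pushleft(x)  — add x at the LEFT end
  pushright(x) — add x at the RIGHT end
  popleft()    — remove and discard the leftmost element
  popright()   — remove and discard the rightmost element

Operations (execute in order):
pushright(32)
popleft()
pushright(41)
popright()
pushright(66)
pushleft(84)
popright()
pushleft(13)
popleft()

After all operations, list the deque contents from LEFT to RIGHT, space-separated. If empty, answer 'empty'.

pushright(32): [32]
popleft(): []
pushright(41): [41]
popright(): []
pushright(66): [66]
pushleft(84): [84, 66]
popright(): [84]
pushleft(13): [13, 84]
popleft(): [84]

Answer: 84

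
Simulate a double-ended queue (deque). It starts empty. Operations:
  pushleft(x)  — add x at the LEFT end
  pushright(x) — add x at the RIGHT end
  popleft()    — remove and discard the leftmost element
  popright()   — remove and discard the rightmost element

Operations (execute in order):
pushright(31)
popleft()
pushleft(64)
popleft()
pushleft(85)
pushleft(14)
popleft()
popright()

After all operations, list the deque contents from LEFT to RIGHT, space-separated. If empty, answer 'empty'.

pushright(31): [31]
popleft(): []
pushleft(64): [64]
popleft(): []
pushleft(85): [85]
pushleft(14): [14, 85]
popleft(): [85]
popright(): []

Answer: empty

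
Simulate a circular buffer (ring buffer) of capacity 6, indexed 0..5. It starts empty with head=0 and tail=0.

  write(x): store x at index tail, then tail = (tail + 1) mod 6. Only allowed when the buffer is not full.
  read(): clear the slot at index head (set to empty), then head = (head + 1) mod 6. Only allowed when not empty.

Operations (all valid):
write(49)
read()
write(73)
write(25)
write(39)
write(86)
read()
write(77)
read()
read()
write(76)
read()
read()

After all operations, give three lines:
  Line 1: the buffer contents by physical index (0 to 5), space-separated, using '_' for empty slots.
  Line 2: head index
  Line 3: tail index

Answer: 76 _ _ _ _ _
0
1

Derivation:
write(49): buf=[49 _ _ _ _ _], head=0, tail=1, size=1
read(): buf=[_ _ _ _ _ _], head=1, tail=1, size=0
write(73): buf=[_ 73 _ _ _ _], head=1, tail=2, size=1
write(25): buf=[_ 73 25 _ _ _], head=1, tail=3, size=2
write(39): buf=[_ 73 25 39 _ _], head=1, tail=4, size=3
write(86): buf=[_ 73 25 39 86 _], head=1, tail=5, size=4
read(): buf=[_ _ 25 39 86 _], head=2, tail=5, size=3
write(77): buf=[_ _ 25 39 86 77], head=2, tail=0, size=4
read(): buf=[_ _ _ 39 86 77], head=3, tail=0, size=3
read(): buf=[_ _ _ _ 86 77], head=4, tail=0, size=2
write(76): buf=[76 _ _ _ 86 77], head=4, tail=1, size=3
read(): buf=[76 _ _ _ _ 77], head=5, tail=1, size=2
read(): buf=[76 _ _ _ _ _], head=0, tail=1, size=1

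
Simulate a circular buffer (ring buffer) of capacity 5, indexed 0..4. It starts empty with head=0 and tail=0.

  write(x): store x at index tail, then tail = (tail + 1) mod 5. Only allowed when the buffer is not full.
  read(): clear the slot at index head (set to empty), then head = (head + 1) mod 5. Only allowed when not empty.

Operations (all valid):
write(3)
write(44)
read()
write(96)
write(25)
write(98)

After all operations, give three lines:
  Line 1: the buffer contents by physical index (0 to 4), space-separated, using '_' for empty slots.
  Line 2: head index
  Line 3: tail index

Answer: _ 44 96 25 98
1
0

Derivation:
write(3): buf=[3 _ _ _ _], head=0, tail=1, size=1
write(44): buf=[3 44 _ _ _], head=0, tail=2, size=2
read(): buf=[_ 44 _ _ _], head=1, tail=2, size=1
write(96): buf=[_ 44 96 _ _], head=1, tail=3, size=2
write(25): buf=[_ 44 96 25 _], head=1, tail=4, size=3
write(98): buf=[_ 44 96 25 98], head=1, tail=0, size=4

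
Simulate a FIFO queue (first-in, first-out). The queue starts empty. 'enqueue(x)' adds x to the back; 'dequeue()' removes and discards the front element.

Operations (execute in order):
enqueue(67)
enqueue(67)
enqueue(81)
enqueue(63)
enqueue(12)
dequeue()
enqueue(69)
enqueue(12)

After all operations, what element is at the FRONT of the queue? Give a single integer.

Answer: 67

Derivation:
enqueue(67): queue = [67]
enqueue(67): queue = [67, 67]
enqueue(81): queue = [67, 67, 81]
enqueue(63): queue = [67, 67, 81, 63]
enqueue(12): queue = [67, 67, 81, 63, 12]
dequeue(): queue = [67, 81, 63, 12]
enqueue(69): queue = [67, 81, 63, 12, 69]
enqueue(12): queue = [67, 81, 63, 12, 69, 12]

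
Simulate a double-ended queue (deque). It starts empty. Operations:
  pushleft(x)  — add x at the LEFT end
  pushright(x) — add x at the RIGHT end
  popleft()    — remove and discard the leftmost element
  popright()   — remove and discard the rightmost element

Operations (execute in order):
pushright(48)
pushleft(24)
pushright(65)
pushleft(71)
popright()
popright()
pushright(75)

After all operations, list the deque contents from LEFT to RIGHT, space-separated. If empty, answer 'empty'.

Answer: 71 24 75

Derivation:
pushright(48): [48]
pushleft(24): [24, 48]
pushright(65): [24, 48, 65]
pushleft(71): [71, 24, 48, 65]
popright(): [71, 24, 48]
popright(): [71, 24]
pushright(75): [71, 24, 75]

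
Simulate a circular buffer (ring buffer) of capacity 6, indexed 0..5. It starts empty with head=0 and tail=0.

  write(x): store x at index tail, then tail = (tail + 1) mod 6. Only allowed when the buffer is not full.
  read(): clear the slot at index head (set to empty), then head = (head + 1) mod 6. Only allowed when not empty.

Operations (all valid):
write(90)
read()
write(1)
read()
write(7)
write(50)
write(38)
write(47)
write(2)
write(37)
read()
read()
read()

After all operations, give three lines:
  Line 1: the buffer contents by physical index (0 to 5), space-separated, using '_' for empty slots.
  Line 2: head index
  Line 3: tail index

Answer: 2 37 _ _ _ 47
5
2

Derivation:
write(90): buf=[90 _ _ _ _ _], head=0, tail=1, size=1
read(): buf=[_ _ _ _ _ _], head=1, tail=1, size=0
write(1): buf=[_ 1 _ _ _ _], head=1, tail=2, size=1
read(): buf=[_ _ _ _ _ _], head=2, tail=2, size=0
write(7): buf=[_ _ 7 _ _ _], head=2, tail=3, size=1
write(50): buf=[_ _ 7 50 _ _], head=2, tail=4, size=2
write(38): buf=[_ _ 7 50 38 _], head=2, tail=5, size=3
write(47): buf=[_ _ 7 50 38 47], head=2, tail=0, size=4
write(2): buf=[2 _ 7 50 38 47], head=2, tail=1, size=5
write(37): buf=[2 37 7 50 38 47], head=2, tail=2, size=6
read(): buf=[2 37 _ 50 38 47], head=3, tail=2, size=5
read(): buf=[2 37 _ _ 38 47], head=4, tail=2, size=4
read(): buf=[2 37 _ _ _ 47], head=5, tail=2, size=3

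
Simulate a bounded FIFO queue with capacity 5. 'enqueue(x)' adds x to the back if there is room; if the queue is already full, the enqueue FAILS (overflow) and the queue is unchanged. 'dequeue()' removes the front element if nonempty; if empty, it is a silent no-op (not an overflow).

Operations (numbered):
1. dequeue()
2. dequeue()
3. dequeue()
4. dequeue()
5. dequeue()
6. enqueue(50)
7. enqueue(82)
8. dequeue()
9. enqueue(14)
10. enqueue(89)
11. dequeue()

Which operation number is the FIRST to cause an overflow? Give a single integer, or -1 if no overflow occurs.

Answer: -1

Derivation:
1. dequeue(): empty, no-op, size=0
2. dequeue(): empty, no-op, size=0
3. dequeue(): empty, no-op, size=0
4. dequeue(): empty, no-op, size=0
5. dequeue(): empty, no-op, size=0
6. enqueue(50): size=1
7. enqueue(82): size=2
8. dequeue(): size=1
9. enqueue(14): size=2
10. enqueue(89): size=3
11. dequeue(): size=2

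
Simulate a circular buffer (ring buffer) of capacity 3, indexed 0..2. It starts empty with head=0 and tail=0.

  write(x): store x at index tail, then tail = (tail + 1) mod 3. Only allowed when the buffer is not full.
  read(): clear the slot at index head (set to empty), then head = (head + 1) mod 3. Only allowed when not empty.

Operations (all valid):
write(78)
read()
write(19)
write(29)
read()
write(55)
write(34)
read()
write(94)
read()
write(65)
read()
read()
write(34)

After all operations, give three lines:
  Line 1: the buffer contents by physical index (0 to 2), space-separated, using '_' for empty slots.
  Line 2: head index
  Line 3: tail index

write(78): buf=[78 _ _], head=0, tail=1, size=1
read(): buf=[_ _ _], head=1, tail=1, size=0
write(19): buf=[_ 19 _], head=1, tail=2, size=1
write(29): buf=[_ 19 29], head=1, tail=0, size=2
read(): buf=[_ _ 29], head=2, tail=0, size=1
write(55): buf=[55 _ 29], head=2, tail=1, size=2
write(34): buf=[55 34 29], head=2, tail=2, size=3
read(): buf=[55 34 _], head=0, tail=2, size=2
write(94): buf=[55 34 94], head=0, tail=0, size=3
read(): buf=[_ 34 94], head=1, tail=0, size=2
write(65): buf=[65 34 94], head=1, tail=1, size=3
read(): buf=[65 _ 94], head=2, tail=1, size=2
read(): buf=[65 _ _], head=0, tail=1, size=1
write(34): buf=[65 34 _], head=0, tail=2, size=2

Answer: 65 34 _
0
2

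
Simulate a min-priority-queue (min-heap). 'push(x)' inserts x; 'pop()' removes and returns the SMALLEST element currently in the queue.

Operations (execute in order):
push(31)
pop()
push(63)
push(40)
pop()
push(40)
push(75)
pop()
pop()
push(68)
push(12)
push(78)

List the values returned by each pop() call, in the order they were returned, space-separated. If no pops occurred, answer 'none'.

Answer: 31 40 40 63

Derivation:
push(31): heap contents = [31]
pop() → 31: heap contents = []
push(63): heap contents = [63]
push(40): heap contents = [40, 63]
pop() → 40: heap contents = [63]
push(40): heap contents = [40, 63]
push(75): heap contents = [40, 63, 75]
pop() → 40: heap contents = [63, 75]
pop() → 63: heap contents = [75]
push(68): heap contents = [68, 75]
push(12): heap contents = [12, 68, 75]
push(78): heap contents = [12, 68, 75, 78]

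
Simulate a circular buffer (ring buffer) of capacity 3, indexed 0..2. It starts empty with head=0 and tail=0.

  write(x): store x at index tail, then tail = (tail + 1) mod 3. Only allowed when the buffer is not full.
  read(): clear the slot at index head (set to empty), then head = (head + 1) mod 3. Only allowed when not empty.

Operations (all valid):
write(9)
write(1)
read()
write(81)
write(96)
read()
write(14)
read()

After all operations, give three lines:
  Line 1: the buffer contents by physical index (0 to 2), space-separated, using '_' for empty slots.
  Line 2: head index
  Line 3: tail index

write(9): buf=[9 _ _], head=0, tail=1, size=1
write(1): buf=[9 1 _], head=0, tail=2, size=2
read(): buf=[_ 1 _], head=1, tail=2, size=1
write(81): buf=[_ 1 81], head=1, tail=0, size=2
write(96): buf=[96 1 81], head=1, tail=1, size=3
read(): buf=[96 _ 81], head=2, tail=1, size=2
write(14): buf=[96 14 81], head=2, tail=2, size=3
read(): buf=[96 14 _], head=0, tail=2, size=2

Answer: 96 14 _
0
2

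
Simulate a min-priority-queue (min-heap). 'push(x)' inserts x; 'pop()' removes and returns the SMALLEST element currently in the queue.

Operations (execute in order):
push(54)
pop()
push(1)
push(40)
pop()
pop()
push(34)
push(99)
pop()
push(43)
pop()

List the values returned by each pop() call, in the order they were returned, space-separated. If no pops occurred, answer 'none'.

push(54): heap contents = [54]
pop() → 54: heap contents = []
push(1): heap contents = [1]
push(40): heap contents = [1, 40]
pop() → 1: heap contents = [40]
pop() → 40: heap contents = []
push(34): heap contents = [34]
push(99): heap contents = [34, 99]
pop() → 34: heap contents = [99]
push(43): heap contents = [43, 99]
pop() → 43: heap contents = [99]

Answer: 54 1 40 34 43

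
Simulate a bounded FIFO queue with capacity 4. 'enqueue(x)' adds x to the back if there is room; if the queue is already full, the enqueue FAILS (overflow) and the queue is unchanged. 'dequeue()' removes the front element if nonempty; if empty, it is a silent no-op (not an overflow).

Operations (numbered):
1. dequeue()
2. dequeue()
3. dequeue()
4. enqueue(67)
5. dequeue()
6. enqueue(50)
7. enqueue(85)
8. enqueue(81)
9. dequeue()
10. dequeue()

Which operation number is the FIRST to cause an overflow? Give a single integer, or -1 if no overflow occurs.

1. dequeue(): empty, no-op, size=0
2. dequeue(): empty, no-op, size=0
3. dequeue(): empty, no-op, size=0
4. enqueue(67): size=1
5. dequeue(): size=0
6. enqueue(50): size=1
7. enqueue(85): size=2
8. enqueue(81): size=3
9. dequeue(): size=2
10. dequeue(): size=1

Answer: -1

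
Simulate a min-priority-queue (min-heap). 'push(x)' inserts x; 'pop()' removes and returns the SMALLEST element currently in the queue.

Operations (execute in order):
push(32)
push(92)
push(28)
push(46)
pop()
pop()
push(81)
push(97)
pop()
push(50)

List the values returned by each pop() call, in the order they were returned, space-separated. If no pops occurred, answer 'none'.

Answer: 28 32 46

Derivation:
push(32): heap contents = [32]
push(92): heap contents = [32, 92]
push(28): heap contents = [28, 32, 92]
push(46): heap contents = [28, 32, 46, 92]
pop() → 28: heap contents = [32, 46, 92]
pop() → 32: heap contents = [46, 92]
push(81): heap contents = [46, 81, 92]
push(97): heap contents = [46, 81, 92, 97]
pop() → 46: heap contents = [81, 92, 97]
push(50): heap contents = [50, 81, 92, 97]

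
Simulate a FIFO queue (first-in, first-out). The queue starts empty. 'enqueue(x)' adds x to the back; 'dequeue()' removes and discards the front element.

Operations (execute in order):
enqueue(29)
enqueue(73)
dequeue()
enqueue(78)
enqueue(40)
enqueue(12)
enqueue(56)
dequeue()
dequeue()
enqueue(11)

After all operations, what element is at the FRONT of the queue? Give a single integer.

enqueue(29): queue = [29]
enqueue(73): queue = [29, 73]
dequeue(): queue = [73]
enqueue(78): queue = [73, 78]
enqueue(40): queue = [73, 78, 40]
enqueue(12): queue = [73, 78, 40, 12]
enqueue(56): queue = [73, 78, 40, 12, 56]
dequeue(): queue = [78, 40, 12, 56]
dequeue(): queue = [40, 12, 56]
enqueue(11): queue = [40, 12, 56, 11]

Answer: 40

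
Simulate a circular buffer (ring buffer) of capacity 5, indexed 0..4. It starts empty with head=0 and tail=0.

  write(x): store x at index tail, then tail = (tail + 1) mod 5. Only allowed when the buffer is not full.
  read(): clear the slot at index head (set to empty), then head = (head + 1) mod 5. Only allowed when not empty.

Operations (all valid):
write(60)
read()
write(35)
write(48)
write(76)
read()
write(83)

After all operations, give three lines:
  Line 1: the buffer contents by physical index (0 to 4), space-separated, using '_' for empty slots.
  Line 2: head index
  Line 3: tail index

write(60): buf=[60 _ _ _ _], head=0, tail=1, size=1
read(): buf=[_ _ _ _ _], head=1, tail=1, size=0
write(35): buf=[_ 35 _ _ _], head=1, tail=2, size=1
write(48): buf=[_ 35 48 _ _], head=1, tail=3, size=2
write(76): buf=[_ 35 48 76 _], head=1, tail=4, size=3
read(): buf=[_ _ 48 76 _], head=2, tail=4, size=2
write(83): buf=[_ _ 48 76 83], head=2, tail=0, size=3

Answer: _ _ 48 76 83
2
0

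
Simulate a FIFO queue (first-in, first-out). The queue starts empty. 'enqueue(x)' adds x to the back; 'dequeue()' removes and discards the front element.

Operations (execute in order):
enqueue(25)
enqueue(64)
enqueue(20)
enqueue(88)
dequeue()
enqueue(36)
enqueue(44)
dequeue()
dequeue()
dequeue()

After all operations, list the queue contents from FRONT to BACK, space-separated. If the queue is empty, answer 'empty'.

enqueue(25): [25]
enqueue(64): [25, 64]
enqueue(20): [25, 64, 20]
enqueue(88): [25, 64, 20, 88]
dequeue(): [64, 20, 88]
enqueue(36): [64, 20, 88, 36]
enqueue(44): [64, 20, 88, 36, 44]
dequeue(): [20, 88, 36, 44]
dequeue(): [88, 36, 44]
dequeue(): [36, 44]

Answer: 36 44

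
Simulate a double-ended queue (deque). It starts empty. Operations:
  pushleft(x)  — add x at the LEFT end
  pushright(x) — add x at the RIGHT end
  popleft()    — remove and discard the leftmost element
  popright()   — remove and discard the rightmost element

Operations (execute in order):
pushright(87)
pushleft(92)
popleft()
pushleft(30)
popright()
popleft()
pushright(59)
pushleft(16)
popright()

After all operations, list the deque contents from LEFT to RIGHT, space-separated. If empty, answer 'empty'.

Answer: 16

Derivation:
pushright(87): [87]
pushleft(92): [92, 87]
popleft(): [87]
pushleft(30): [30, 87]
popright(): [30]
popleft(): []
pushright(59): [59]
pushleft(16): [16, 59]
popright(): [16]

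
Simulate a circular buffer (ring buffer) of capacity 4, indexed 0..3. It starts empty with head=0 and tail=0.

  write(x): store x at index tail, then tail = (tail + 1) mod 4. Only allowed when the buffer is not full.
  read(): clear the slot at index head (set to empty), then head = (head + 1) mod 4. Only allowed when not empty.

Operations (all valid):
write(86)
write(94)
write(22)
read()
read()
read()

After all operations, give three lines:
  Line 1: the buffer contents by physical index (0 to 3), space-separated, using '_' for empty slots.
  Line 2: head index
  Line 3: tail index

write(86): buf=[86 _ _ _], head=0, tail=1, size=1
write(94): buf=[86 94 _ _], head=0, tail=2, size=2
write(22): buf=[86 94 22 _], head=0, tail=3, size=3
read(): buf=[_ 94 22 _], head=1, tail=3, size=2
read(): buf=[_ _ 22 _], head=2, tail=3, size=1
read(): buf=[_ _ _ _], head=3, tail=3, size=0

Answer: _ _ _ _
3
3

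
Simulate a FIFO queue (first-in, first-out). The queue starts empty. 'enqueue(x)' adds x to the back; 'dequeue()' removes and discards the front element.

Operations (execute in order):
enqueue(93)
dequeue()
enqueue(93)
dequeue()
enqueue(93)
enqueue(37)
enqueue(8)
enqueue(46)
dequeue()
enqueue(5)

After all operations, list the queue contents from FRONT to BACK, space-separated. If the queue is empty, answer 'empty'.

Answer: 37 8 46 5

Derivation:
enqueue(93): [93]
dequeue(): []
enqueue(93): [93]
dequeue(): []
enqueue(93): [93]
enqueue(37): [93, 37]
enqueue(8): [93, 37, 8]
enqueue(46): [93, 37, 8, 46]
dequeue(): [37, 8, 46]
enqueue(5): [37, 8, 46, 5]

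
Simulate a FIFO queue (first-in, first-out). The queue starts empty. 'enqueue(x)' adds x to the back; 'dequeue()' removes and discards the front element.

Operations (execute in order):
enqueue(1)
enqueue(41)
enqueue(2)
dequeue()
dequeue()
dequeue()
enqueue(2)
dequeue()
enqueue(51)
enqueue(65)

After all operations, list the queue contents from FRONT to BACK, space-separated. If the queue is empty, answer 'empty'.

Answer: 51 65

Derivation:
enqueue(1): [1]
enqueue(41): [1, 41]
enqueue(2): [1, 41, 2]
dequeue(): [41, 2]
dequeue(): [2]
dequeue(): []
enqueue(2): [2]
dequeue(): []
enqueue(51): [51]
enqueue(65): [51, 65]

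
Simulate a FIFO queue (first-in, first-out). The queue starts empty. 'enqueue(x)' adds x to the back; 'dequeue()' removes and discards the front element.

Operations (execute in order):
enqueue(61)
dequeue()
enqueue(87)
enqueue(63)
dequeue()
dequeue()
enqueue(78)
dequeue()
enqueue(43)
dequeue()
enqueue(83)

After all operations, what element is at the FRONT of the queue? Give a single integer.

enqueue(61): queue = [61]
dequeue(): queue = []
enqueue(87): queue = [87]
enqueue(63): queue = [87, 63]
dequeue(): queue = [63]
dequeue(): queue = []
enqueue(78): queue = [78]
dequeue(): queue = []
enqueue(43): queue = [43]
dequeue(): queue = []
enqueue(83): queue = [83]

Answer: 83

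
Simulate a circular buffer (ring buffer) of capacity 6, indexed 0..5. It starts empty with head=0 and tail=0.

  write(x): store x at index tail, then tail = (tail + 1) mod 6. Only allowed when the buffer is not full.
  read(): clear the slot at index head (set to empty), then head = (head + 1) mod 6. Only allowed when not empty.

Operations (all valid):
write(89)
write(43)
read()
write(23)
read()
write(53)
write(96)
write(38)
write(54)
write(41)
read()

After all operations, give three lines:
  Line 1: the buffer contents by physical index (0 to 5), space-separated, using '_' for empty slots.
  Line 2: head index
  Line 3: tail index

Answer: 54 41 _ 53 96 38
3
2

Derivation:
write(89): buf=[89 _ _ _ _ _], head=0, tail=1, size=1
write(43): buf=[89 43 _ _ _ _], head=0, tail=2, size=2
read(): buf=[_ 43 _ _ _ _], head=1, tail=2, size=1
write(23): buf=[_ 43 23 _ _ _], head=1, tail=3, size=2
read(): buf=[_ _ 23 _ _ _], head=2, tail=3, size=1
write(53): buf=[_ _ 23 53 _ _], head=2, tail=4, size=2
write(96): buf=[_ _ 23 53 96 _], head=2, tail=5, size=3
write(38): buf=[_ _ 23 53 96 38], head=2, tail=0, size=4
write(54): buf=[54 _ 23 53 96 38], head=2, tail=1, size=5
write(41): buf=[54 41 23 53 96 38], head=2, tail=2, size=6
read(): buf=[54 41 _ 53 96 38], head=3, tail=2, size=5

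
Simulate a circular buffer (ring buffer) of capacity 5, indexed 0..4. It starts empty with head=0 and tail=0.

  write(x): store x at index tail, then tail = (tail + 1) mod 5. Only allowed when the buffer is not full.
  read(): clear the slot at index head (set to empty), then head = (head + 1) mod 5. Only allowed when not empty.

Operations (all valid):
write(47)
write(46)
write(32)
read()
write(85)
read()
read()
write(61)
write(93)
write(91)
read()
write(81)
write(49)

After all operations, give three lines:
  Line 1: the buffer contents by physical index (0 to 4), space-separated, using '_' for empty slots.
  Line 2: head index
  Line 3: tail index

write(47): buf=[47 _ _ _ _], head=0, tail=1, size=1
write(46): buf=[47 46 _ _ _], head=0, tail=2, size=2
write(32): buf=[47 46 32 _ _], head=0, tail=3, size=3
read(): buf=[_ 46 32 _ _], head=1, tail=3, size=2
write(85): buf=[_ 46 32 85 _], head=1, tail=4, size=3
read(): buf=[_ _ 32 85 _], head=2, tail=4, size=2
read(): buf=[_ _ _ 85 _], head=3, tail=4, size=1
write(61): buf=[_ _ _ 85 61], head=3, tail=0, size=2
write(93): buf=[93 _ _ 85 61], head=3, tail=1, size=3
write(91): buf=[93 91 _ 85 61], head=3, tail=2, size=4
read(): buf=[93 91 _ _ 61], head=4, tail=2, size=3
write(81): buf=[93 91 81 _ 61], head=4, tail=3, size=4
write(49): buf=[93 91 81 49 61], head=4, tail=4, size=5

Answer: 93 91 81 49 61
4
4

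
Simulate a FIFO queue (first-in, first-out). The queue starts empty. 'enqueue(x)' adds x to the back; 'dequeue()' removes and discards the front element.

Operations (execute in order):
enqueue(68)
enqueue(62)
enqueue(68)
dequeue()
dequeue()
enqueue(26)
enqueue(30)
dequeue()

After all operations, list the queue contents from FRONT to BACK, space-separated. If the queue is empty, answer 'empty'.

enqueue(68): [68]
enqueue(62): [68, 62]
enqueue(68): [68, 62, 68]
dequeue(): [62, 68]
dequeue(): [68]
enqueue(26): [68, 26]
enqueue(30): [68, 26, 30]
dequeue(): [26, 30]

Answer: 26 30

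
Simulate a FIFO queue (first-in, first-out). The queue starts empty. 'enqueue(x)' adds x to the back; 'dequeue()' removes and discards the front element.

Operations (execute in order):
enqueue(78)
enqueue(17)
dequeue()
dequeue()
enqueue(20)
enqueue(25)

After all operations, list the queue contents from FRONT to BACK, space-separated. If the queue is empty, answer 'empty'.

enqueue(78): [78]
enqueue(17): [78, 17]
dequeue(): [17]
dequeue(): []
enqueue(20): [20]
enqueue(25): [20, 25]

Answer: 20 25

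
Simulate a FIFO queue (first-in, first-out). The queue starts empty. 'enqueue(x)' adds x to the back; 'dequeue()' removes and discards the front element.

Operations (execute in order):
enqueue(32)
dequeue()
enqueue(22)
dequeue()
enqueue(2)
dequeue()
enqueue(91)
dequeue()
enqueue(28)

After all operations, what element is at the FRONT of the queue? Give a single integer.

Answer: 28

Derivation:
enqueue(32): queue = [32]
dequeue(): queue = []
enqueue(22): queue = [22]
dequeue(): queue = []
enqueue(2): queue = [2]
dequeue(): queue = []
enqueue(91): queue = [91]
dequeue(): queue = []
enqueue(28): queue = [28]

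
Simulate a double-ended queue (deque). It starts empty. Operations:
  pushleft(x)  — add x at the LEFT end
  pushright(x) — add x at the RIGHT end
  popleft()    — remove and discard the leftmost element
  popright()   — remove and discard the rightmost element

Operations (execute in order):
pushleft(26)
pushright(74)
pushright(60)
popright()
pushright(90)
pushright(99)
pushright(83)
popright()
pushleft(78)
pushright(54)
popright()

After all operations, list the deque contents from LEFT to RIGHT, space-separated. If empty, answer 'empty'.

pushleft(26): [26]
pushright(74): [26, 74]
pushright(60): [26, 74, 60]
popright(): [26, 74]
pushright(90): [26, 74, 90]
pushright(99): [26, 74, 90, 99]
pushright(83): [26, 74, 90, 99, 83]
popright(): [26, 74, 90, 99]
pushleft(78): [78, 26, 74, 90, 99]
pushright(54): [78, 26, 74, 90, 99, 54]
popright(): [78, 26, 74, 90, 99]

Answer: 78 26 74 90 99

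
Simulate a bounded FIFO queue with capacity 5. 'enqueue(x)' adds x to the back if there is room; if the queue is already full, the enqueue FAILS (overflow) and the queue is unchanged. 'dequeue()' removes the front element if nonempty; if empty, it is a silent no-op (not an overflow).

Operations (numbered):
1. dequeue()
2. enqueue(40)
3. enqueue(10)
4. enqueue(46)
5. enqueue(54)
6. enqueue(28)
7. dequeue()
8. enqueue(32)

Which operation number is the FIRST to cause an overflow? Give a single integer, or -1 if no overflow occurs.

Answer: -1

Derivation:
1. dequeue(): empty, no-op, size=0
2. enqueue(40): size=1
3. enqueue(10): size=2
4. enqueue(46): size=3
5. enqueue(54): size=4
6. enqueue(28): size=5
7. dequeue(): size=4
8. enqueue(32): size=5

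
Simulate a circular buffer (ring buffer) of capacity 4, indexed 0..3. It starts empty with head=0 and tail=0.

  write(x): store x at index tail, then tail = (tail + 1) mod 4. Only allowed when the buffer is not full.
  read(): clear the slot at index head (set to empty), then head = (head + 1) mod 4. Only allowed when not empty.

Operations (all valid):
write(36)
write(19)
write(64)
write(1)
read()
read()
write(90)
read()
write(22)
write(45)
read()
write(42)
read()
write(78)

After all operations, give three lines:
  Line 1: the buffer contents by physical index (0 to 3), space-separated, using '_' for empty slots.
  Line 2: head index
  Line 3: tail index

Answer: 78 22 45 42
1
1

Derivation:
write(36): buf=[36 _ _ _], head=0, tail=1, size=1
write(19): buf=[36 19 _ _], head=0, tail=2, size=2
write(64): buf=[36 19 64 _], head=0, tail=3, size=3
write(1): buf=[36 19 64 1], head=0, tail=0, size=4
read(): buf=[_ 19 64 1], head=1, tail=0, size=3
read(): buf=[_ _ 64 1], head=2, tail=0, size=2
write(90): buf=[90 _ 64 1], head=2, tail=1, size=3
read(): buf=[90 _ _ 1], head=3, tail=1, size=2
write(22): buf=[90 22 _ 1], head=3, tail=2, size=3
write(45): buf=[90 22 45 1], head=3, tail=3, size=4
read(): buf=[90 22 45 _], head=0, tail=3, size=3
write(42): buf=[90 22 45 42], head=0, tail=0, size=4
read(): buf=[_ 22 45 42], head=1, tail=0, size=3
write(78): buf=[78 22 45 42], head=1, tail=1, size=4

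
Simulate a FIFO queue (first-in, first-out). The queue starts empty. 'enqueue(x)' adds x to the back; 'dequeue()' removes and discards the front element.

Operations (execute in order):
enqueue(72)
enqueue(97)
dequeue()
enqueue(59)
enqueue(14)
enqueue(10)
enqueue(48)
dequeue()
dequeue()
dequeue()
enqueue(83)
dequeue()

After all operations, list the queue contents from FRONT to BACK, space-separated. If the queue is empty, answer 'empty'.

enqueue(72): [72]
enqueue(97): [72, 97]
dequeue(): [97]
enqueue(59): [97, 59]
enqueue(14): [97, 59, 14]
enqueue(10): [97, 59, 14, 10]
enqueue(48): [97, 59, 14, 10, 48]
dequeue(): [59, 14, 10, 48]
dequeue(): [14, 10, 48]
dequeue(): [10, 48]
enqueue(83): [10, 48, 83]
dequeue(): [48, 83]

Answer: 48 83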